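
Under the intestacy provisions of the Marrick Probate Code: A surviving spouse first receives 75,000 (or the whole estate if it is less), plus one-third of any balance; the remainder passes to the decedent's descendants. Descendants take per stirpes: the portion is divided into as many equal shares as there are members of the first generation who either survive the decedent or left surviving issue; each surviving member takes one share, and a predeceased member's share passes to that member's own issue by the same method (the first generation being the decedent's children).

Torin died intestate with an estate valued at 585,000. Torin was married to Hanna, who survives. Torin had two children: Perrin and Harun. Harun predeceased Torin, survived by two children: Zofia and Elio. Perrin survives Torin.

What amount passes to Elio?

Hanna first takes 75,000, leaving a balance of 510,000. Hanna then takes one-third of the balance (170,000), for a total of 245,000. The remaining 340,000 passes to the descendants.
The descendants' portion (340,000) is divided into 2 shares of 170,000: Perrin takes 170,000; Harun's 170,000 share passes to Harun's issue.
Harun's share (170,000) is divided into 2 shares of 85,000: Zofia and Elio each take 85,000.

Elio receives 85,000.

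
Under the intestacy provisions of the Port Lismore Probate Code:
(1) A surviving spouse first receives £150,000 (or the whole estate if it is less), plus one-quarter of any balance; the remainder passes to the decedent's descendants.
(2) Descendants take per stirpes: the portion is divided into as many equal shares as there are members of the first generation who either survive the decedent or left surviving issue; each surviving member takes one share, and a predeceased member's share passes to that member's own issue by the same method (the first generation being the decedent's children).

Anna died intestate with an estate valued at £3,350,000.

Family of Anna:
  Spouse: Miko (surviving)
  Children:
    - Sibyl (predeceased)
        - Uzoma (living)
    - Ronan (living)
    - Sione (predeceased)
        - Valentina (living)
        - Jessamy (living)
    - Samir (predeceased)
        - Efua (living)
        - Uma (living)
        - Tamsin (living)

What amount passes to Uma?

Miko first takes £150,000, leaving a balance of £3,200,000. Miko then takes one-quarter of the balance (£800,000), for a total of £950,000. The remaining £2,400,000 passes to the descendants.
The descendants' portion (£2,400,000) is divided into 4 shares of £600,000: Ronan takes £600,000; Sibyl's £600,000 share passes to Sibyl's issue; Sione's £600,000 share passes to Sione's issue; Samir's £600,000 share passes to Samir's issue.
Sibyl's share (£600,000) passes entirely to Uzoma.
Sione's share (£600,000) is divided into 2 shares of £300,000: Valentina and Jessamy each take £300,000.
Samir's share (£600,000) is divided into 3 shares of £200,000: Efua, Uma, and Tamsin each take £200,000.

Uma receives £200,000.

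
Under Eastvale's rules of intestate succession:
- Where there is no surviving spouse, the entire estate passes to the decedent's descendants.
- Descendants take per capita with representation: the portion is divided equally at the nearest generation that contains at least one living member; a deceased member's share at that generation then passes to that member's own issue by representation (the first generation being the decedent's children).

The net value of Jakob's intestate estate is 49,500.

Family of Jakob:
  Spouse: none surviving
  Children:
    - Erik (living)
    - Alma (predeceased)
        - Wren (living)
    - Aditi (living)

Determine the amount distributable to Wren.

The entire 49,500 passes to the descendants.
That amount (49,500) is divided into 3 shares of 16,500: Erik and Aditi each take 16,500; Alma's 16,500 share passes to Alma's issue.
Alma's share (16,500) passes entirely to Wren.

Wren receives 16,500.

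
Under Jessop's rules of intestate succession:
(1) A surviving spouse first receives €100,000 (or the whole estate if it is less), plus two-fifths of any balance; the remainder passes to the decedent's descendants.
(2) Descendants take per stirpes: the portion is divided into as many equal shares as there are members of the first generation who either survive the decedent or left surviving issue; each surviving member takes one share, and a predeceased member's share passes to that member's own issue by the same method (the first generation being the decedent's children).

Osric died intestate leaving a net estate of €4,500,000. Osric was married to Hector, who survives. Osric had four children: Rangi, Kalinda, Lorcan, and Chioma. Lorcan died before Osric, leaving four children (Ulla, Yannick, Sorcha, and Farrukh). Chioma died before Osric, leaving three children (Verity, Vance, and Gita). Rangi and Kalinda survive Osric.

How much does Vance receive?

Vance receives €220,000.

Hector first takes €100,000, leaving a balance of €4,400,000. Hector then takes two-fifths of the balance (€1,760,000), for a total of €1,860,000. The remaining €2,640,000 passes to the descendants.
The descendants' portion (€2,640,000) is divided into 4 shares of €660,000: Rangi and Kalinda each take €660,000; Lorcan's €660,000 share passes to Lorcan's issue; Chioma's €660,000 share passes to Chioma's issue.
Lorcan's share (€660,000) is divided into 4 shares of €165,000: Ulla, Yannick, Sorcha, and Farrukh each take €165,000.
Chioma's share (€660,000) is divided into 3 shares of €220,000: Verity, Vance, and Gita each take €220,000.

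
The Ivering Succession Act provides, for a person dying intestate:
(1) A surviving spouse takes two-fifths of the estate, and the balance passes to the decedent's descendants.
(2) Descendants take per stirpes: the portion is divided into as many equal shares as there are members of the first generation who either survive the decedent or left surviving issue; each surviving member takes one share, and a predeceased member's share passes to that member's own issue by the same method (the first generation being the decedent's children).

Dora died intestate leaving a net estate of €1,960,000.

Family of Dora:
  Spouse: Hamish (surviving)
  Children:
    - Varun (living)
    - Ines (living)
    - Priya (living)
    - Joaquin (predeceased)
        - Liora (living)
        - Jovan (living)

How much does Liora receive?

Liora receives €147,000.

Hamish takes two-fifths of €1,960,000 = €784,000. The remaining €1,176,000 passes to the descendants.
The descendants' portion (€1,176,000) is divided into 4 shares of €294,000: Varun, Ines, and Priya each take €294,000; Joaquin's €294,000 share passes to Joaquin's issue.
Joaquin's share (€294,000) is divided into 2 shares of €147,000: Liora and Jovan each take €147,000.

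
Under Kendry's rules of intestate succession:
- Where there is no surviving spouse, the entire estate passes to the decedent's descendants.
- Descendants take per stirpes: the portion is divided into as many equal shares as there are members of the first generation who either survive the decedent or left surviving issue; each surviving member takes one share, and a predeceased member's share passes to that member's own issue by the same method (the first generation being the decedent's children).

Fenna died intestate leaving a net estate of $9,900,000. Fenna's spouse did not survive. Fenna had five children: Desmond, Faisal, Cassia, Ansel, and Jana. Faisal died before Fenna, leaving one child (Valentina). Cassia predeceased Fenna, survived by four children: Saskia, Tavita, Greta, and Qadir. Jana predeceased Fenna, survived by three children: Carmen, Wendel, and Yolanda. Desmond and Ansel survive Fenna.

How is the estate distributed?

The entire $9,900,000 passes to the descendants.
That amount ($9,900,000) is divided into 5 shares of $1,980,000: Desmond and Ansel each take $1,980,000; Faisal's $1,980,000 share passes to Faisal's issue; Cassia's $1,980,000 share passes to Cassia's issue; Jana's $1,980,000 share passes to Jana's issue.
Faisal's share ($1,980,000) passes entirely to Valentina.
Cassia's share ($1,980,000) is divided into 4 shares of $495,000: Saskia, Tavita, Greta, and Qadir each take $495,000.
Jana's share ($1,980,000) is divided into 3 shares of $660,000: Carmen, Wendel, and Yolanda each take $660,000.

Desmond: $1,980,000; Valentina: $1,980,000; Saskia: $495,000; Tavita: $495,000; Greta: $495,000; Qadir: $495,000; Ansel: $1,980,000; Carmen: $660,000; Wendel: $660,000; Yolanda: $660,000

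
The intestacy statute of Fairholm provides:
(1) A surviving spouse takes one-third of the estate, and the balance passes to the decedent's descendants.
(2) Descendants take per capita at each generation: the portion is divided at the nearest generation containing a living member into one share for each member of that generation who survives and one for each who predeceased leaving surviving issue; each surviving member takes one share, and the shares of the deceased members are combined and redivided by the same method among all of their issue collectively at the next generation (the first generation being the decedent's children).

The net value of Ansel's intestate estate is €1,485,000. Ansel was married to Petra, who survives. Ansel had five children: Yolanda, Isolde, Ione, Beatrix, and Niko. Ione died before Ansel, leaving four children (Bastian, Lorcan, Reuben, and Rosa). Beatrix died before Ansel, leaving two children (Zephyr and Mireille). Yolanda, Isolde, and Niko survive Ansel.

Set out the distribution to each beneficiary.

Petra takes one-third of €1,485,000 = €495,000. The remaining €990,000 passes to the descendants.
The descendants' portion (€990,000) is divided at the children's generation into 5 shares of €198,000. Yolanda, Isolde, and Niko each take €198,000. The 2 shares of the deceased (Ione and Beatrix) are combined into a pool of €396,000.
That pool (€396,000) is divided at the grandchildren's generation equally among Bastian, Lorcan, Reuben, Rosa, Zephyr, and Mireille: €66,000 each.

Petra: €495,000; Yolanda: €198,000; Isolde: €198,000; Bastian: €66,000; Lorcan: €66,000; Reuben: €66,000; Rosa: €66,000; Zephyr: €66,000; Mireille: €66,000; Niko: €198,000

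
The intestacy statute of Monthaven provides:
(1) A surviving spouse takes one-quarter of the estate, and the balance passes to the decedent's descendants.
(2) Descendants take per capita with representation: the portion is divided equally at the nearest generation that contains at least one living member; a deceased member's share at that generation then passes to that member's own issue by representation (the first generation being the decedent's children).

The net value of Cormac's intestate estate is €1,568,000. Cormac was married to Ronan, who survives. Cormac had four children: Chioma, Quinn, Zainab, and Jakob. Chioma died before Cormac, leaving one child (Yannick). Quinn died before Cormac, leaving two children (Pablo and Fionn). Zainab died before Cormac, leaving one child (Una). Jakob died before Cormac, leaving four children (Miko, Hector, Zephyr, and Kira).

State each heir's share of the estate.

Ronan: €392,000; Yannick: €147,000; Pablo: €147,000; Fionn: €147,000; Una: €147,000; Miko: €147,000; Hector: €147,000; Zephyr: €147,000; Kira: €147,000

Ronan takes one-quarter of €1,568,000 = €392,000. The remaining €1,176,000 passes to the descendants.
No child survives, so the initial division is made at the grandchildren's generation.
The descendants' portion (€1,176,000) is divided into 8 shares of €147,000: Yannick, Pablo, Fionn, Una, Miko, Hector, Zephyr, and Kira each take €147,000.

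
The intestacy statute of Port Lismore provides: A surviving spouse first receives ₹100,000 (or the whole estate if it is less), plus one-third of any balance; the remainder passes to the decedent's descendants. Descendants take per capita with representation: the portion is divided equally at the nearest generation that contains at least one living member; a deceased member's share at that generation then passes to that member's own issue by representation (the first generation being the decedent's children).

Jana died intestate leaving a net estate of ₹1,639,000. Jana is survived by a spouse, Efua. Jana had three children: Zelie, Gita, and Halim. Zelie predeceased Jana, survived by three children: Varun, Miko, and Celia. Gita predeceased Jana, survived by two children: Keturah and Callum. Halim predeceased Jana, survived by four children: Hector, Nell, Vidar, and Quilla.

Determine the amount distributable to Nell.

Nell receives ₹114,000.

Efua first takes ₹100,000, leaving a balance of ₹1,539,000. Efua then takes one-third of the balance (₹513,000), for a total of ₹613,000. The remaining ₹1,026,000 passes to the descendants.
No child survives, so the initial division is made at the grandchildren's generation.
The descendants' portion (₹1,026,000) is divided into 9 shares of ₹114,000: Varun, Miko, Celia, Keturah, Callum, Hector, Nell, Vidar, and Quilla each take ₹114,000.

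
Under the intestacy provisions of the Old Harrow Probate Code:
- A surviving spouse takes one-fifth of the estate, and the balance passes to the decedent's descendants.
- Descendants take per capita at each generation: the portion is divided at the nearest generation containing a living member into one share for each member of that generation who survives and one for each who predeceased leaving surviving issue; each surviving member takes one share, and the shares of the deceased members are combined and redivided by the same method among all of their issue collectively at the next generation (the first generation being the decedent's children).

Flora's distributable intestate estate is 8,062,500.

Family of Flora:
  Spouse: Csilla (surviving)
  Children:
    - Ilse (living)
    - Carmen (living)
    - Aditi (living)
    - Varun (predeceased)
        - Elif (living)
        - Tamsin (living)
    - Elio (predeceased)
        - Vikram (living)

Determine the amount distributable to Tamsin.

Tamsin receives 860,000.

Csilla takes one-fifth of 8,062,500 = 1,612,500. The remaining 6,450,000 passes to the descendants.
The descendants' portion (6,450,000) is divided at the children's generation into 5 shares of 1,290,000. Ilse, Carmen, and Aditi each take 1,290,000. The 2 shares of the deceased (Varun and Elio) are combined into a pool of 2,580,000.
That pool (2,580,000) is divided at the grandchildren's generation equally among Elif, Tamsin, and Vikram: 860,000 each.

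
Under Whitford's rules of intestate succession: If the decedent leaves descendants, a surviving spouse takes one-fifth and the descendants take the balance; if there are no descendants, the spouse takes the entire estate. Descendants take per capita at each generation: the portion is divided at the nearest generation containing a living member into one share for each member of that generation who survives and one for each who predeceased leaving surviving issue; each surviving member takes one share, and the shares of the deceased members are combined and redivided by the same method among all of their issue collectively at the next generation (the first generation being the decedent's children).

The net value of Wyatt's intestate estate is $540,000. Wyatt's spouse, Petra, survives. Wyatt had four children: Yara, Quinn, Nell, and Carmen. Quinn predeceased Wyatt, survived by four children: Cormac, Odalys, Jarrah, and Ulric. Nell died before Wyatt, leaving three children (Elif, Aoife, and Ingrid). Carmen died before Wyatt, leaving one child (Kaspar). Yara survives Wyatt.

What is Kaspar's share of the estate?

Kaspar receives $40,500.

Petra takes one-fifth of $540,000 = $108,000. The remaining $432,000 passes to the descendants.
The descendants' portion ($432,000) is divided at the children's generation into 4 shares of $108,000. Yara takes $108,000. The 3 shares of the deceased (Quinn, Nell, and Carmen) are combined into a pool of $324,000.
That pool ($324,000) is divided at the grandchildren's generation equally among Cormac, Odalys, Jarrah, Ulric, Elif, Aoife, Ingrid, and Kaspar: $40,500 each.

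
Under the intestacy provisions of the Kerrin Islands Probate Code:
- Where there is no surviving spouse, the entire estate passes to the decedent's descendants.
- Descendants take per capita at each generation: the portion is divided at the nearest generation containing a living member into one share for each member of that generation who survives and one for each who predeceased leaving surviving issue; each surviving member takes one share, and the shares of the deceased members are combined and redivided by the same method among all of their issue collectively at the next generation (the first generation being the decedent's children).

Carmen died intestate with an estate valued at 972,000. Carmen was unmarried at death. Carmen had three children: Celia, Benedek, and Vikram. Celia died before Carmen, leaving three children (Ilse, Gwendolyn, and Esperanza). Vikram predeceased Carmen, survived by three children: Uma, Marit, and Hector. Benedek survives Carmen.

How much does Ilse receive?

Ilse receives 108,000.

The entire 972,000 passes to the descendants.
That amount (972,000) is divided at the children's generation into 3 shares of 324,000. Benedek takes 324,000. The 2 shares of the deceased (Celia and Vikram) are combined into a pool of 648,000.
That pool (648,000) is divided at the grandchildren's generation equally among Ilse, Gwendolyn, Esperanza, Uma, Marit, and Hector: 108,000 each.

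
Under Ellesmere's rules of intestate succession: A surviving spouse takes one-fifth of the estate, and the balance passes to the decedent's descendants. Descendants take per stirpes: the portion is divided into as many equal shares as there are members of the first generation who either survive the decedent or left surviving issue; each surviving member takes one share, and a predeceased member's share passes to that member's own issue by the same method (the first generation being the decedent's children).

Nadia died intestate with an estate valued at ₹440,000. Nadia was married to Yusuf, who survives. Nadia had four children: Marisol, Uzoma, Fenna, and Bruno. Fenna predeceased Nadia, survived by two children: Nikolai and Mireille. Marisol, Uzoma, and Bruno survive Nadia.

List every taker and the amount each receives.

Yusuf: ₹88,000; Marisol: ₹88,000; Uzoma: ₹88,000; Nikolai: ₹44,000; Mireille: ₹44,000; Bruno: ₹88,000

Yusuf takes one-fifth of ₹440,000 = ₹88,000. The remaining ₹352,000 passes to the descendants.
The descendants' portion (₹352,000) is divided into 4 shares of ₹88,000: Marisol, Uzoma, and Bruno each take ₹88,000; Fenna's ₹88,000 share passes to Fenna's issue.
Fenna's share (₹88,000) is divided into 2 shares of ₹44,000: Nikolai and Mireille each take ₹44,000.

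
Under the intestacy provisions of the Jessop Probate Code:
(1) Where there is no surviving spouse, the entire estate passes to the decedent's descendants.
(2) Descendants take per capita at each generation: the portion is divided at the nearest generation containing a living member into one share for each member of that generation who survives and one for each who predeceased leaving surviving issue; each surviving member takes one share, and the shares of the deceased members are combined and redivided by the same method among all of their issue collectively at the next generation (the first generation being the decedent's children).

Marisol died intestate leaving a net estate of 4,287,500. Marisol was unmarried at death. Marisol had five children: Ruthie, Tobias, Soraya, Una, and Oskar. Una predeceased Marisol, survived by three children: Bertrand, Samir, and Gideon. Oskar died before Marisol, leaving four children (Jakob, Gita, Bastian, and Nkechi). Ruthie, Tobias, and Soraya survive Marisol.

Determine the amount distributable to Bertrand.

Bertrand receives 245,000.

The entire 4,287,500 passes to the descendants.
That amount (4,287,500) is divided at the children's generation into 5 shares of 857,500. Ruthie, Tobias, and Soraya each take 857,500. The 2 shares of the deceased (Una and Oskar) are combined into a pool of 1,715,000.
That pool (1,715,000) is divided at the grandchildren's generation equally among Bertrand, Samir, Gideon, Jakob, Gita, Bastian, and Nkechi: 245,000 each.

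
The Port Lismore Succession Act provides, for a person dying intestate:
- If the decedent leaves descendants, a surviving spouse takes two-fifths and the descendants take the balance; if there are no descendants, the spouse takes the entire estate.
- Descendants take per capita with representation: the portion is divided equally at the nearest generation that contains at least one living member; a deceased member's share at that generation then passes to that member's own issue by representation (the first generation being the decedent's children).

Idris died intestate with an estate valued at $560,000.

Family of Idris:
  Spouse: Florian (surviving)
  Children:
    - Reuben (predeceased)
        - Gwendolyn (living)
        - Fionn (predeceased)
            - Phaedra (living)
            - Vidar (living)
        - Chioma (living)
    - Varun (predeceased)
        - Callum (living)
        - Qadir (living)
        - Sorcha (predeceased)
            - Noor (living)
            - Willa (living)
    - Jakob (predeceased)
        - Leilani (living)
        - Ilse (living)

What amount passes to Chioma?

Chioma receives $42,000.

Florian takes two-fifths of $560,000 = $224,000. The remaining $336,000 passes to the descendants.
No child survives, so the initial division is made at the grandchildren's generation.
The descendants' portion ($336,000) is divided into 8 shares of $42,000: Gwendolyn, Chioma, Callum, Qadir, Leilani, and Ilse each take $42,000; Fionn's $42,000 share passes to Fionn's issue; Sorcha's $42,000 share passes to Sorcha's issue.
Fionn's share ($42,000) is divided into 2 shares of $21,000: Phaedra and Vidar each take $21,000.
Sorcha's share ($42,000) is divided into 2 shares of $21,000: Noor and Willa each take $21,000.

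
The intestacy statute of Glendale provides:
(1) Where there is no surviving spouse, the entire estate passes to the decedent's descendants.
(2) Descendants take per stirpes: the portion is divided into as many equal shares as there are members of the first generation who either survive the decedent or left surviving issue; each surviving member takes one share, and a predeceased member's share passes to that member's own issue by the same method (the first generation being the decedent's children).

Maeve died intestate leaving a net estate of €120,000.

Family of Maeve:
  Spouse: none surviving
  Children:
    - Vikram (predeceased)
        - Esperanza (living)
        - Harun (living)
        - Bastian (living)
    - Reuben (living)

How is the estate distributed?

Esperanza: €20,000; Harun: €20,000; Bastian: €20,000; Reuben: €60,000

The entire €120,000 passes to the descendants.
That amount (€120,000) is divided into 2 shares of €60,000: Reuben takes €60,000; Vikram's €60,000 share passes to Vikram's issue.
Vikram's share (€60,000) is divided into 3 shares of €20,000: Esperanza, Harun, and Bastian each take €20,000.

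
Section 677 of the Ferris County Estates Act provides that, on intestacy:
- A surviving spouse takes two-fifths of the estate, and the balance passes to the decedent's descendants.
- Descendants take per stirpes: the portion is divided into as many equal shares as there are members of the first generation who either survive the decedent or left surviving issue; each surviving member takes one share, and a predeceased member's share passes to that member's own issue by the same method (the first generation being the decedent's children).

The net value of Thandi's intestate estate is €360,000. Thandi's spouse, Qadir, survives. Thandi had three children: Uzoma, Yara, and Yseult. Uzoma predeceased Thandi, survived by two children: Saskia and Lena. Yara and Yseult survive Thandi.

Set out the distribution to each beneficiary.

Qadir: €144,000; Saskia: €36,000; Lena: €36,000; Yara: €72,000; Yseult: €72,000

Qadir takes two-fifths of €360,000 = €144,000. The remaining €216,000 passes to the descendants.
The descendants' portion (€216,000) is divided into 3 shares of €72,000: Yara and Yseult each take €72,000; Uzoma's €72,000 share passes to Uzoma's issue.
Uzoma's share (€72,000) is divided into 2 shares of €36,000: Saskia and Lena each take €36,000.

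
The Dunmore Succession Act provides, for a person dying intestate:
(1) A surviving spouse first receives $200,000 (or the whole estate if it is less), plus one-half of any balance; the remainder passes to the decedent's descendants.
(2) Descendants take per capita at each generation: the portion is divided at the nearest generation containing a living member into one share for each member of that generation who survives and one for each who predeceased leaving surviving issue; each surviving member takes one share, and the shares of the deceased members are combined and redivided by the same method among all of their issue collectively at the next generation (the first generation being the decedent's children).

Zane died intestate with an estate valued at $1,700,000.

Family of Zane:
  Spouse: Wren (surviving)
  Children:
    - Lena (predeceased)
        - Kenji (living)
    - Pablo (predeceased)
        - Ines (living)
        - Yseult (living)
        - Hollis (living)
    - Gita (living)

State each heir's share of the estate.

Wren: $950,000; Kenji: $125,000; Ines: $125,000; Yseult: $125,000; Hollis: $125,000; Gita: $250,000

Wren first takes $200,000, leaving a balance of $1,500,000. Wren then takes one-half of the balance ($750,000), for a total of $950,000. The remaining $750,000 passes to the descendants.
The descendants' portion ($750,000) is divided at the children's generation into 3 shares of $250,000. Gita takes $250,000. The 2 shares of the deceased (Lena and Pablo) are combined into a pool of $500,000.
That pool ($500,000) is divided at the grandchildren's generation equally among Kenji, Ines, Yseult, and Hollis: $125,000 each.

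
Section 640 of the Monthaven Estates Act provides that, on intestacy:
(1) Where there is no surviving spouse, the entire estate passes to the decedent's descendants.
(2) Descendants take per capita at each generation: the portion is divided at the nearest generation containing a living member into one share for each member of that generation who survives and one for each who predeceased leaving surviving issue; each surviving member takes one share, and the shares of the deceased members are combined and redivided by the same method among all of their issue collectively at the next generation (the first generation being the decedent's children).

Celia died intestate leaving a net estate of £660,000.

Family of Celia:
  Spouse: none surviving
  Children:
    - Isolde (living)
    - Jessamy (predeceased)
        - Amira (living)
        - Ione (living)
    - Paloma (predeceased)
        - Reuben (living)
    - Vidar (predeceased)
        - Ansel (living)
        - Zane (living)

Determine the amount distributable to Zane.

The entire £660,000 passes to the descendants.
That amount (£660,000) is divided at the children's generation into 4 shares of £165,000. Isolde takes £165,000. The 3 shares of the deceased (Jessamy, Paloma, and Vidar) are combined into a pool of £495,000.
That pool (£495,000) is divided at the grandchildren's generation equally among Amira, Ione, Reuben, Ansel, and Zane: £99,000 each.

Zane receives £99,000.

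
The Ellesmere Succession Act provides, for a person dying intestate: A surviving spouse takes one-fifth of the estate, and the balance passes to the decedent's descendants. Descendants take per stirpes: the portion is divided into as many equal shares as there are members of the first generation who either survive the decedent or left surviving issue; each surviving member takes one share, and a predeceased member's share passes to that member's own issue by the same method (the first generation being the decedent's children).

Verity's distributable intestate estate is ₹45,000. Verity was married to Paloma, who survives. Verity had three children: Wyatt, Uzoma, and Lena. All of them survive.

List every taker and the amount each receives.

Paloma takes one-fifth of ₹45,000 = ₹9,000. The remaining ₹36,000 passes to the descendants.
The descendants' portion (₹36,000) is divided into 3 shares of ₹12,000: Wyatt, Uzoma, and Lena each take ₹12,000.

Paloma: ₹9,000; Wyatt: ₹12,000; Uzoma: ₹12,000; Lena: ₹12,000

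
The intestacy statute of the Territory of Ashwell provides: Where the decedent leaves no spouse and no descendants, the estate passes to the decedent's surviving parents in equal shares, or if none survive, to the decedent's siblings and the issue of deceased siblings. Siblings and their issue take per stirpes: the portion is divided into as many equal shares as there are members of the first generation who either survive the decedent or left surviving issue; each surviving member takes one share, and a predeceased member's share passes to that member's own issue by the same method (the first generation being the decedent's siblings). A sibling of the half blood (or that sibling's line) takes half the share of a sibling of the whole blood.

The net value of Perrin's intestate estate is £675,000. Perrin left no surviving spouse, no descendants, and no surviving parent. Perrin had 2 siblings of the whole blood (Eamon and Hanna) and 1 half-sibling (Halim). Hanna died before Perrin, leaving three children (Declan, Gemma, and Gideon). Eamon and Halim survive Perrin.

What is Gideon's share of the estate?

The entire £675,000 passes to the siblings and their issue.
Counting each half-blood sibling's line as half a unit, there are 5/2 units in £675,000, so one unit is £270,000. Whole-blood lines (Eamon and Hanna) take £270,000 each; half-blood lines (Halim) take £135,000 each.
Hanna's share (£270,000) is divided into 3 shares of £90,000: Declan, Gemma, and Gideon each take £90,000.

Gideon receives £90,000.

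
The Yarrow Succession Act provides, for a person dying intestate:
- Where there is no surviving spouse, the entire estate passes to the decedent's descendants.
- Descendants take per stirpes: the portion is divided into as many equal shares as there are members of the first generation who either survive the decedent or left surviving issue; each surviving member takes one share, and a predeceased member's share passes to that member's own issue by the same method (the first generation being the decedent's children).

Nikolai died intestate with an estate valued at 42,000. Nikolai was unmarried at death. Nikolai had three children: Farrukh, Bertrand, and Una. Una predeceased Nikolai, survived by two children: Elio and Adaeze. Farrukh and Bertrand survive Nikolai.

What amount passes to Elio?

The entire 42,000 passes to the descendants.
That amount (42,000) is divided into 3 shares of 14,000: Farrukh and Bertrand each take 14,000; Una's 14,000 share passes to Una's issue.
Una's share (14,000) is divided into 2 shares of 7,000: Elio and Adaeze each take 7,000.

Elio receives 7,000.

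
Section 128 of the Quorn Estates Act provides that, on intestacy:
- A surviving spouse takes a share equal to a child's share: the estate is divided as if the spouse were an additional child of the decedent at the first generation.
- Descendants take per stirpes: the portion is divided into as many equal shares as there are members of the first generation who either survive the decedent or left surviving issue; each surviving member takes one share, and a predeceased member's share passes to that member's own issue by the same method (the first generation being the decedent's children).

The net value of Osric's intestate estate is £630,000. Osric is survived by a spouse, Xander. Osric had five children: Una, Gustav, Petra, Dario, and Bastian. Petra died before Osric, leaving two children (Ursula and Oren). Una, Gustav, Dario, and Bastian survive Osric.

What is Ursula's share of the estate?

Ursula receives £52,500.

The spouse counts as an additional share at the children's level, so there are 6 primary shares of £105,000. Xander takes one such share (£105,000).
The children's combined portion (£525,000) is divided into 5 shares of £105,000: Una, Gustav, Dario, and Bastian each take £105,000; Petra's £105,000 share passes to Petra's issue.
Petra's share (£105,000) is divided into 2 shares of £52,500: Ursula and Oren each take £52,500.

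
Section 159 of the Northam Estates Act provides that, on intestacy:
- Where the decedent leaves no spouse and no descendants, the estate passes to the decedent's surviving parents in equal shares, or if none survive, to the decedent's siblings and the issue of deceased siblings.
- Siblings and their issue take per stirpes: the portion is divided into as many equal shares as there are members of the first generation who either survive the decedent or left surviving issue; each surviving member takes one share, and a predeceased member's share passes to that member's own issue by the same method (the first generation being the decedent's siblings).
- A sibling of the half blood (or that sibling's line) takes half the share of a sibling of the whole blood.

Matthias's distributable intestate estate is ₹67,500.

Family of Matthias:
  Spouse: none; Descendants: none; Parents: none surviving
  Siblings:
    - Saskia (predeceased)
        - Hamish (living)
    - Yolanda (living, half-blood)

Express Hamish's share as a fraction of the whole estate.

The entire ₹67,500 passes to the siblings and their issue.
Counting each half-blood sibling's line as half a unit, there are 3/2 units in ₹67,500, so one unit is ₹45,000. Whole-blood lines (Saskia) take ₹45,000 each; half-blood lines (Yolanda) take ₹22,500 each.
Saskia's share (₹45,000) passes entirely to Hamish.

Hamish receives 2/3 of the estate.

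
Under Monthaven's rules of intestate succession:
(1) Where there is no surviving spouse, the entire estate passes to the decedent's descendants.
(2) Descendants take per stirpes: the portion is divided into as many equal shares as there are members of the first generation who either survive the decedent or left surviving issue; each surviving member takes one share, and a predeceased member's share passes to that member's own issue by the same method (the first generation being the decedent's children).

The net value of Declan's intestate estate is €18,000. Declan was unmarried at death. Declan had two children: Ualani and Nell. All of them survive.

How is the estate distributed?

Ualani: €9,000; Nell: €9,000

The entire €18,000 passes to the descendants.
That amount (€18,000) is divided into 2 shares of €9,000: Ualani and Nell each take €9,000.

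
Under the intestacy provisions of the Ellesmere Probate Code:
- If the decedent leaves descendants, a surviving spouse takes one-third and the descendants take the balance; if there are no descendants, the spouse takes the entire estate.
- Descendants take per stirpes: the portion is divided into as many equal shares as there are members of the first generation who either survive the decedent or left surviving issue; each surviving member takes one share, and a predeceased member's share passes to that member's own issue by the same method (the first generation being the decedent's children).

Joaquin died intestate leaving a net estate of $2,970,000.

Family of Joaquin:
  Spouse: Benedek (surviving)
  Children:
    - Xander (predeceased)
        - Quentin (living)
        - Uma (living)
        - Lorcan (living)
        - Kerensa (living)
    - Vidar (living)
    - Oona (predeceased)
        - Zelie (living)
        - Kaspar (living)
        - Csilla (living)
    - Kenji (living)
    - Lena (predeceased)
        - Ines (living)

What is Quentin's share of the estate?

Benedek takes one-third of $2,970,000 = $990,000. The remaining $1,980,000 passes to the descendants.
The descendants' portion ($1,980,000) is divided into 5 shares of $396,000: Vidar and Kenji each take $396,000; Xander's $396,000 share passes to Xander's issue; Oona's $396,000 share passes to Oona's issue; Lena's $396,000 share passes to Lena's issue.
Xander's share ($396,000) is divided into 4 shares of $99,000: Quentin, Uma, Lorcan, and Kerensa each take $99,000.
Oona's share ($396,000) is divided into 3 shares of $132,000: Zelie, Kaspar, and Csilla each take $132,000.
Lena's share ($396,000) passes entirely to Ines.

Quentin receives $99,000.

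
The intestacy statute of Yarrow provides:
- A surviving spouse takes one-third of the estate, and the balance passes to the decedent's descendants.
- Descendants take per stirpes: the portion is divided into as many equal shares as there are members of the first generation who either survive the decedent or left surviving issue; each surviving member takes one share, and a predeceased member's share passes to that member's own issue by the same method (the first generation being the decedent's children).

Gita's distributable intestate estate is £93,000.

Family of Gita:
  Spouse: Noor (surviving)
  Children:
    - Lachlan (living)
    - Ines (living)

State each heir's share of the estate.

Noor: £31,000; Lachlan: £31,000; Ines: £31,000

Noor takes one-third of £93,000 = £31,000. The remaining £62,000 passes to the descendants.
The descendants' portion (£62,000) is divided into 2 shares of £31,000: Lachlan and Ines each take £31,000.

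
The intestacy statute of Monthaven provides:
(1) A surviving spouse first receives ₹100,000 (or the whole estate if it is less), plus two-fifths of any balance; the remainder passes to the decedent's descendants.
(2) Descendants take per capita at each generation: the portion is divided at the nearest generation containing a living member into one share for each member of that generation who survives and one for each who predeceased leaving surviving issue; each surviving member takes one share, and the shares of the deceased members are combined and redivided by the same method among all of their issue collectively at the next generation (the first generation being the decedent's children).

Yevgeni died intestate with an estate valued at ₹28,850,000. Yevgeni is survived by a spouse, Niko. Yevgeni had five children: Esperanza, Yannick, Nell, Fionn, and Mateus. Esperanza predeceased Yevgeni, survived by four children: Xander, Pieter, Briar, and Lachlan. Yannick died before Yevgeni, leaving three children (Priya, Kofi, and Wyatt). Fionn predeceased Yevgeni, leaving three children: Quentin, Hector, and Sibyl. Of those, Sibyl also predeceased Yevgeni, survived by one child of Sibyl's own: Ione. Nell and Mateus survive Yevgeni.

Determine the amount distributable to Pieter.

Pieter receives ₹1,035,000.

Niko first takes ₹100,000, leaving a balance of ₹28,750,000. Niko then takes two-fifths of the balance (₹11,500,000), for a total of ₹11,600,000. The remaining ₹17,250,000 passes to the descendants.
The descendants' portion (₹17,250,000) is divided at the children's generation into 5 shares of ₹3,450,000. Nell and Mateus each take ₹3,450,000. The 3 shares of the deceased (Esperanza, Yannick, and Fionn) are combined into a pool of ₹10,350,000.
That pool (₹10,350,000) is divided at the grandchildren's generation into 10 shares of ₹1,035,000. Xander, Pieter, Briar, Lachlan, Priya, Kofi, Wyatt, Quentin, and Hector each take ₹1,035,000. The remaining share for the deceased Sibyl (₹1,035,000) is carried to the next generation.
That pool (₹1,035,000) passes entirely to Ione, the sole taker at the great-grandchildren's generation.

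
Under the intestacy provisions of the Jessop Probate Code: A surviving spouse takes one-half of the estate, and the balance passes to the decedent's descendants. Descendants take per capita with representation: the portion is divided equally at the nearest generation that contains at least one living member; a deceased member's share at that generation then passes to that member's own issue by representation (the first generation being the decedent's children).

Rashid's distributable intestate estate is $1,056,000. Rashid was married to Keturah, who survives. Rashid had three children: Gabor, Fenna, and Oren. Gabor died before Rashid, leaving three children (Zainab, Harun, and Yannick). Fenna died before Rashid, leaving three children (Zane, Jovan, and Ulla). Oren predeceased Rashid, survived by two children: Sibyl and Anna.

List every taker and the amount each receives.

Keturah takes one-half of $1,056,000 = $528,000. The remaining $528,000 passes to the descendants.
No child survives, so the initial division is made at the grandchildren's generation.
The descendants' portion ($528,000) is divided into 8 shares of $66,000: Zainab, Harun, Yannick, Zane, Jovan, Ulla, Sibyl, and Anna each take $66,000.

Keturah: $528,000; Zainab: $66,000; Harun: $66,000; Yannick: $66,000; Zane: $66,000; Jovan: $66,000; Ulla: $66,000; Sibyl: $66,000; Anna: $66,000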